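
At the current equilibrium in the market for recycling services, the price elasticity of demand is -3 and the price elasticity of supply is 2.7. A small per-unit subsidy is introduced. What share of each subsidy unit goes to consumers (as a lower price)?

Consumer share = 9/19

For a small subsidy around the equilibrium, the benefit split depends on the relative slopes, which at a point are proportional to the elasticities.
Buyer share = εs/(εs + |εd|) = 2.7/(2.7 + 3) = 9/19; seller share = |εd|/(εs + |εd|) = 10/19.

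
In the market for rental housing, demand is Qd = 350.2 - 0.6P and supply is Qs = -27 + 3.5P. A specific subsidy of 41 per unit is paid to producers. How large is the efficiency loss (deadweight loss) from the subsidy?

Pre-subsidy: 350.2 - 0.6P = -27 + 3.5P gives P* = 92, Q* = 295.
With the subsidy, sellers receive Ps = Pb + 41 for each unit, where Pb is the price buyers pay.
Supply in terms of Pb becomes Qs = -27 + 3.5(Pb + 41) = 116.5 + 3.5Pb. Setting this equal to demand: 350.2 - 0.6Pb = 116.5 + 3.5Pb, so Pb = 57.
Sellers receive Ps = 57 + 41 = 98; Q' = 350.2 − 0.6·57 = 316.
The subsidy expands output by 316 − 295 = 21 past the efficient level; on those units the gap between marginal cost and willingness to pay runs from 0 up to 41.
DWL = ½ × 41 × 21 = 430.5.

Deadweight loss = 430.5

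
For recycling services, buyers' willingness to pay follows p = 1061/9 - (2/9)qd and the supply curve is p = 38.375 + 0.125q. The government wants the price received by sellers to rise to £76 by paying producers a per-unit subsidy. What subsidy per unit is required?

Required subsidy s = £25 per unit

At a seller price of 76, quantity supplied is -307 + 8·76 = 301.
Buyers absorb 301 only when they pay pb = 1061/9 − (2/9)·301 = 51.
s = ps − pb = 76 − 51 = 25.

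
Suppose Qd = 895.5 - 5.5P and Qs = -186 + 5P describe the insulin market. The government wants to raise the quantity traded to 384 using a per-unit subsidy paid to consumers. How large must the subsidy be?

Required subsidy s = 21 per unit

At Q = 384, invert demand for the buyer price: Pb = (895.5 − 384)/5.5 = 93; invert supply for the seller price: Ps = (384 − (-186))/5 = 114.
The subsidy must fill the gap: s = Ps − Pb = 114 − 93 = 21.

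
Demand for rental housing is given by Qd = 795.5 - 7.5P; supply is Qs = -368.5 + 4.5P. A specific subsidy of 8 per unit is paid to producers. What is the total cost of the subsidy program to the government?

Government cost = 724

Pre-subsidy: 795.5 - 7.5P = -368.5 + 4.5P gives P* = 97, Q* = 68.
With the subsidy, sellers receive Ps = Pb + 8 for each unit, where Pb is the price buyers pay.
Supply in terms of Pb becomes Qs = -368.5 + 4.5(Pb + 8) = -332.5 + 4.5Pb. Setting this equal to demand: 795.5 - 7.5Pb = -332.5 + 4.5Pb, so Pb = 94.
Sellers receive Ps = 94 + 8 = 102; Q' = 795.5 − 7.5·94 = 90.5.
Government outlay = subsidy × quantity = 8 × 90.5 = 724.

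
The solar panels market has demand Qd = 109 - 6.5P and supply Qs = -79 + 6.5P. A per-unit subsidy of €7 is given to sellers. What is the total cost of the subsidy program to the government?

Government cost = €264.25

Pre-subsidy: 109 - 6.5P = -79 + 6.5P gives P* = 188/13, Q* = 15.
With the subsidy, sellers receive Ps = Pb + 7 for each unit, where Pb is the price buyers pay.
Supply in terms of Pb becomes Qs = -79 + 6.5(Pb + 7) = -33.5 + 6.5Pb. Setting this equal to demand: 109 - 6.5Pb = -33.5 + 6.5Pb, so Pb = 285/26.
Sellers receive Ps = 285/26 + 7 = 467/26; Q' = 109 − 6.5·(285/26) = 37.75.
Government outlay = subsidy × quantity = 7 × 37.75 = 264.25.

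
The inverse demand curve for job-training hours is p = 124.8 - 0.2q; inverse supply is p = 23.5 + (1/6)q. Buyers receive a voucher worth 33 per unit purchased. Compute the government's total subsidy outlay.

Government cost = 12087

Pre-subsidy: 124.8 - 0.2q = 23.5 + (1/6)q gives q* = 3039/11 and p* = 765/11.
With the rebate, buyers effectively pay pb = ps − 33, where ps is the price sellers receive.
On the curves, pb = 124.8 - 0.2q and ps = 23.5 + (1/6)q; the wedge ps − pb = 33 gives 23.5 + (1/6)q − (124.8 - 0.2q) = 33, so q' = 4029/11.
Then pb = 124.8 − 0.2·(4029/11) = 567/11 and ps = 23.5 + (1/6)·(4029/11) = 930/11.
Government outlay = subsidy × quantity = 33 × 4029/11 = 12087.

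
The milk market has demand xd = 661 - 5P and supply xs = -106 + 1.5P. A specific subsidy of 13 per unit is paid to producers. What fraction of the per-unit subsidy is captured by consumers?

Pre-subsidy: 661 - 5P = -106 + 1.5P gives P* = 118, x* = 71.
With the subsidy, sellers receive Ps = Pb + 13 for each unit, where Pb is the price buyers pay.
Supply in terms of Pb becomes xs = -106 + 1.5(Pb + 13) = -86.5 + 1.5Pb. Setting this equal to demand: 661 - 5Pb = -86.5 + 1.5Pb, so Pb = 115.
Sellers receive Ps = 115 + 13 = 128; x' = 661 − 5·115 = 86.
Buyers' price falls by P* − Pb = 118 − 115 = 3; sellers' price rises by Ps − P* = 128 − 118 = 10.
So consumers capture 3/13 = 3/13 of each unit of subsidy.

Consumer share = 3/13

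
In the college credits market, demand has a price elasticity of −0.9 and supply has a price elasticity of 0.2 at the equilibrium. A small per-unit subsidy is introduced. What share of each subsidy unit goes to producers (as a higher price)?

Producer share = 9/11

For a small subsidy around the equilibrium, the benefit split depends on the relative slopes, which at a point are proportional to the elasticities.
Buyer share = εs/(εs + |εd|) = 0.2/(0.2 + 0.9) = 2/11; seller share = |εd|/(εs + |εd|) = 9/11.
So producers capture 9/11 of the subsidy.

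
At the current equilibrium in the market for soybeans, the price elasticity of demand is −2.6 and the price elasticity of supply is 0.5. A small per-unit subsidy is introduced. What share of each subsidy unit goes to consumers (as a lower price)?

For a small subsidy around the equilibrium, the benefit split depends on the relative slopes, which at a point are proportional to the elasticities.
Buyer share = εs/(εs + |εd|) = 0.5/(0.5 + 2.6) = 5/31; seller share = |εd|/(εs + |εd|) = 26/31.

Consumer share = 5/31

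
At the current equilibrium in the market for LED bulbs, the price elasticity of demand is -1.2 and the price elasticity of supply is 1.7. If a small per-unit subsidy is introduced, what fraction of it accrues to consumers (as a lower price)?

For a small subsidy around the equilibrium, the benefit split depends on the relative slopes, which at a point are proportional to the elasticities.
Buyer share = εs/(εs + |εd|) = 1.7/(1.7 + 1.2) = 17/29; seller share = |εd|/(εs + |εd|) = 12/29.

Consumer share = 17/29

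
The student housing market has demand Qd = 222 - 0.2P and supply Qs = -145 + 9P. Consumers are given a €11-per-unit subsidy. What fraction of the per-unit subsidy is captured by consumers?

Consumer share = 45/46

Pre-subsidy: 222 - 0.2P = -145 + 9P gives P* = 1835/46, Q* = 9845/46.
With the rebate, buyers effectively pay Pb = Ps − 11, where Ps is the price sellers receive.
Demand in terms of Ps becomes Qd = 222 − 0.2(Ps − 11) = 224.2 - 0.2Ps. Setting this equal to supply: 224.2 - 0.2Ps = -145 + 9Ps, so Ps = 923/23.
Buyers pay Pb = 923/23 − 11 = 670/23; Q' = -145 + 9·(923/23) = 4972/23.
Buyers' price falls by P* − Pb = 1835/46 − 670/23 = 495/46; sellers' price rises by Ps − P* = 923/23 − 1835/46 = 11/46.
So consumers capture (495/46)/11 = 45/46 of each unit of subsidy.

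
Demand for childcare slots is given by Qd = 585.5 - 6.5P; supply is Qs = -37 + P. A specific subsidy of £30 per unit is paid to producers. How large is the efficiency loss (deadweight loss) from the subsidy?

Deadweight loss = £390

Pre-subsidy: 585.5 - 6.5P = -37 + P gives P* = 83, Q* = 46.
With the subsidy, sellers receive Ps = Pb + 30 for each unit, where Pb is the price buyers pay.
Supply in terms of Pb becomes Qs = -37 + 1(Pb + 30) = -7 + Pb. Setting this equal to demand: 585.5 - 6.5Pb = -7 + Pb, so Pb = 79.
Sellers receive Ps = 79 + 30 = 109; Q' = 585.5 − 6.5·79 = 72.
The subsidy expands output by 72 − 46 = 26 past the efficient level; on those units the gap between marginal cost and willingness to pay runs from 0 up to 30.
DWL = ½ × 30 × 26 = 390.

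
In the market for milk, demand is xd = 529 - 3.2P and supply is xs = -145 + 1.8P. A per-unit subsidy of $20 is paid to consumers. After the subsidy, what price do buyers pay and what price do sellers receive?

Buyers pay $127.6; sellers receive $147.6

Pre-subsidy: 529 - 3.2P = -145 + 1.8P gives P* = 134.8, x* = 97.64.
With the rebate, buyers effectively pay Pb = Ps − 20, where Ps is the price sellers receive.
Demand in terms of Ps becomes xd = 529 − 3.2(Ps − 20) = 593 - 3.2Ps. Setting this equal to supply: 593 - 3.2Ps = -145 + 1.8Ps, so Ps = 147.6.
Buyers pay Pb = 147.6 − 20 = 127.6; x' = -145 + 1.8·147.6 = 120.68.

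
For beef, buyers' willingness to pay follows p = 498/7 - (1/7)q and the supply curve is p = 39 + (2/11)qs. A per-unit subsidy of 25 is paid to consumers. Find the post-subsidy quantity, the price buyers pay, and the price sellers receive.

Pre-subsidy: 498/7 - (1/7)q = 39 + (2/11)q gives q* = 99 and p* = 57.
With the rebate, buyers effectively pay pb = ps − 25, where ps is the price sellers receive.
On the curves, pb = 498/7 - (1/7)q and ps = 39 + (2/11)q; the wedge ps − pb = 25 gives 39 + (2/11)q − (498/7 - (1/7)q) = 25, so q' = 176.
Then pb = 498/7 − (1/7)·176 = 46 and ps = 39 + (2/11)·176 = 71.

q' = 176; buyers pay 46; sellers receive 71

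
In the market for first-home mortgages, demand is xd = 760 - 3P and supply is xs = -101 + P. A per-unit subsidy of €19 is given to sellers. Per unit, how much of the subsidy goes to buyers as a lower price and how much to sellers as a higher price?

Buyers gain €4.75 per unit; sellers gain €14.25 per unit

Pre-subsidy: 760 - 3P = -101 + P gives P* = 215.25, x* = 114.25.
With the subsidy, sellers receive Ps = Pb + 19 for each unit, where Pb is the price buyers pay.
Supply in terms of Pb becomes xs = -101 + 1(Pb + 19) = -82 + Pb. Setting this equal to demand: 760 - 3Pb = -82 + Pb, so Pb = 210.5.
Sellers receive Ps = 210.5 + 19 = 229.5; x' = 760 − 3·210.5 = 128.5.
Buyers' price falls by P* − Pb = 215.25 − 210.5 = 4.75; sellers' price rises by Ps − P* = 229.5 − 215.25 = 14.25.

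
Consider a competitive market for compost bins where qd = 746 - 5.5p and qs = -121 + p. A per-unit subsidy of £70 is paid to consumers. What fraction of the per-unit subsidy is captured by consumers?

Pre-subsidy: 746 - 5.5p = -121 + p gives p* = 1734/13, q* = 161/13.
With the rebate, buyers effectively pay pb = ps − 70, where ps is the price sellers receive.
Demand in terms of ps becomes qd = 746 − 5.5(ps − 70) = 1131 - 5.5ps. Setting this equal to supply: 1131 - 5.5ps = -121 + ps, so ps = 2504/13.
Buyers pay pb = 2504/13 − 70 = 1594/13; q' = -121 + 1·(2504/13) = 931/13.
Buyers' price falls by p* − pb = 1734/13 − 1594/13 = 140/13; sellers' price rises by ps − p* = 2504/13 − 1734/13 = 770/13.
So consumers capture (140/13)/70 = 2/13 of each unit of subsidy.

Consumer share = 2/13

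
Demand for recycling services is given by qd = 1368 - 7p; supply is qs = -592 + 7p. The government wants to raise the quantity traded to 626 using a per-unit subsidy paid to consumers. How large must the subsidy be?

Required subsidy s = 68 per unit

At q = 626, invert demand for the buyer price: pb = (1368 − 626)/7 = 106; invert supply for the seller price: ps = (626 − (-592))/7 = 174.
The subsidy must fill the gap: s = ps − pb = 174 − 106 = 68.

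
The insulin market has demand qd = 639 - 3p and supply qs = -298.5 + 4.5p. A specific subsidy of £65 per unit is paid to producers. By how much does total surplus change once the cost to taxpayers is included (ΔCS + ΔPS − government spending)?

Pre-subsidy: 639 - 3p = -298.5 + 4.5p gives p* = 125, q* = 264.
With the subsidy, sellers receive ps = pb + 65 for each unit, where pb is the price buyers pay.
Supply in terms of pb becomes qs = -298.5 + 4.5(pb + 65) = -6 + 4.5pb. Setting this equal to demand: 639 - 3pb = -6 + 4.5pb, so pb = 86.
Sellers receive ps = 86 + 65 = 151; q' = 639 − 3·86 = 381.
ΔCS = ½(264 + 381)(125 − 86) = 12577.5; ΔPS = ½(264 + 381)(151 − 125) = 8385.
Government spending = 65 × 381 = 24765.
Net change = 12577.5 + 8385 − 24765 = -3802.5. The loss equals the DWL triangle ½·65·117.

Net change in total surplus = -£3802.5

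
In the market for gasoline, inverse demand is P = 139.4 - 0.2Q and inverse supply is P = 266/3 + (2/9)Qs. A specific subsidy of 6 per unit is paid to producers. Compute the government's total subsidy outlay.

Pre-subsidy: 139.4 - 0.2Q = 266/3 + (2/9)Q gives Q* = 2283/19 and P* = 2192/19.
With the subsidy, sellers receive Ps = Pb + 6 for each unit, where Pb is the price buyers pay.
On the curves, Pb = 139.4 - 0.2Q and Ps = 266/3 + (2/9)Q; the wedge Ps − Pb = 6 gives 266/3 + (2/9)Q − (139.4 - 0.2Q) = 6, so Q' = 2553/19.
Then Pb = 139.4 − 0.2·(2553/19) = 2138/19 and Ps = 266/3 + (2/9)·(2553/19) = 2252/19.
Government outlay = subsidy × quantity = 6 × 2553/19 = 15318/19.

Government cost = 15318/19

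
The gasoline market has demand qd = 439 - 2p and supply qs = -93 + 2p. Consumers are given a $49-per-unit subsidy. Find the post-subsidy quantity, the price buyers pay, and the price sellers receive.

q' = 222; buyers pay $108.5; sellers receive $157.5

Pre-subsidy: 439 - 2p = -93 + 2p gives p* = 133, q* = 173.
With the rebate, buyers effectively pay pb = ps − 49, where ps is the price sellers receive.
Demand in terms of ps becomes qd = 439 − 2(ps − 49) = 537 - 2ps. Setting this equal to supply: 537 - 2ps = -93 + 2ps, so ps = 157.5.
Buyers pay pb = 157.5 − 49 = 108.5; q' = -93 + 2·157.5 = 222.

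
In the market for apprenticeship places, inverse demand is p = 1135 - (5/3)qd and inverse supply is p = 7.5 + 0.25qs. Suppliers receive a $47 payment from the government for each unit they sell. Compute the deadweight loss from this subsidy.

Pre-subsidy: 1135 - (5/3)q = 7.5 + 0.25q gives q* = 13530/23 and p* = 3555/23.
With the subsidy, sellers receive ps = pb + 47 for each unit, where pb is the price buyers pay.
On the curves, pb = 1135 - (5/3)q and ps = 7.5 + 0.25q; the wedge ps − pb = 47 gives 7.5 + 0.25q − (1135 - (5/3)q) = 47, so q' = 14094/23.
Then pb = 1135 − (5/3)·(14094/23) = 2615/23 and ps = 7.5 + 0.25·(14094/23) = 3696/23.
The subsidy expands output by 14094/23 − 13530/23 = 564/23 past the efficient level; on those units the gap between marginal cost and willingness to pay runs from 0 up to 47.
DWL = ½ × 47 × 564/23 = 13254/23.

Deadweight loss = 13254/23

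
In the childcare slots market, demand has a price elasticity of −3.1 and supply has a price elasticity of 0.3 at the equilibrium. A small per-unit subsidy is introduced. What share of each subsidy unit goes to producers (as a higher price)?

Producer share = 31/34

For a small subsidy around the equilibrium, the benefit split depends on the relative slopes, which at a point are proportional to the elasticities.
Buyer share = εs/(εs + |εd|) = 0.3/(0.3 + 3.1) = 3/34; seller share = |εd|/(εs + |εd|) = 31/34.
So producers capture 31/34 of the subsidy.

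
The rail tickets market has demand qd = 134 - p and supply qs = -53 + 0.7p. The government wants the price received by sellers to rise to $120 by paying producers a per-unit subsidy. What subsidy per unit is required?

At a seller price of 120, quantity supplied is -53 + 0.7·120 = 31.
Buyers absorb 31 only when they pay pb with 134 − 1·pb = 31, i.e. pb = 103.
s = ps − pb = 120 − 103 = 17.

Required subsidy s = $17 per unit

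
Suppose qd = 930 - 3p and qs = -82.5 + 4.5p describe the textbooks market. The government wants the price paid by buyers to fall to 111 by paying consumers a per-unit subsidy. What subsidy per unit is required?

Required subsidy s = 40 per unit

At a buyer price of 111, quantity demanded is 930 − 3·111 = 597.
Sellers supply 597 only when they receive ps with -82.5 + 4.5·ps = 597, i.e. ps = 151.
s = ps − pb = 151 − 111 = 40.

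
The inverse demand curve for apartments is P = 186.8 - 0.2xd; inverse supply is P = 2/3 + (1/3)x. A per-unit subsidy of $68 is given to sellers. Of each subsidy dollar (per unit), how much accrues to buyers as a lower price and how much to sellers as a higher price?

Buyers gain $25.5 per unit; sellers gain $42.5 per unit

Pre-subsidy: 186.8 - 0.2x = 2/3 + (1/3)x gives x* = 349 and P* = 117.
With the subsidy, sellers receive Ps = Pb + 68 for each unit, where Pb is the price buyers pay.
On the curves, Pb = 186.8 - 0.2x and Ps = 2/3 + (1/3)x; the wedge Ps − Pb = 68 gives 2/3 + (1/3)x − (186.8 - 0.2x) = 68, so x' = 476.5.
Then Pb = 186.8 − 0.2·476.5 = 91.5 and Ps = 2/3 + (1/3)·476.5 = 159.5.
Buyers' price falls by P* − Pb = 117 − 91.5 = 25.5; sellers' price rises by Ps − P* = 159.5 − 117 = 42.5.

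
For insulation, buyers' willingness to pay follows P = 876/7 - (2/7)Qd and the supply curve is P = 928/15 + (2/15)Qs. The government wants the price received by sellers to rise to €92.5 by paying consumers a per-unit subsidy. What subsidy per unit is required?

Required subsidy s = €33 per unit

At a seller price of 92.5, quantity supplied is -464 + 7.5·92.5 = 229.75.
Buyers absorb 229.75 only when they pay Pb = 876/7 − (2/7)·229.75 = 59.5.
s = Ps − Pb = 92.5 − 59.5 = 33.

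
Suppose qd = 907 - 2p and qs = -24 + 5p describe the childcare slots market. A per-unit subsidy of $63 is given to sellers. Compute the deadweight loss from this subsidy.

Deadweight loss = $2835

Pre-subsidy: 907 - 2p = -24 + 5p gives p* = 133, q* = 641.
With the subsidy, sellers receive ps = pb + 63 for each unit, where pb is the price buyers pay.
Supply in terms of pb becomes qs = -24 + 5(pb + 63) = 291 + 5pb. Setting this equal to demand: 907 - 2pb = 291 + 5pb, so pb = 88.
Sellers receive ps = 88 + 63 = 151; q' = 907 − 2·88 = 731.
The subsidy expands output by 731 − 641 = 90 past the efficient level; on those units the gap between marginal cost and willingness to pay runs from 0 up to 63.
DWL = ½ × 63 × 90 = 2835.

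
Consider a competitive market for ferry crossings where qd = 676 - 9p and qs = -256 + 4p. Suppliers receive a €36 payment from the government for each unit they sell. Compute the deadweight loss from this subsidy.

Deadweight loss = 23328/13

Pre-subsidy: 676 - 9p = -256 + 4p gives p* = 932/13, q* = 400/13.
With the subsidy, sellers receive ps = pb + 36 for each unit, where pb is the price buyers pay.
Supply in terms of pb becomes qs = -256 + 4(pb + 36) = -112 + 4pb. Setting this equal to demand: 676 - 9pb = -112 + 4pb, so pb = 788/13.
Sellers receive ps = 788/13 + 36 = 1256/13; q' = 676 − 9·(788/13) = 1696/13.
The subsidy expands output by 1696/13 − 400/13 = 1296/13 past the efficient level; on those units the gap between marginal cost and willingness to pay runs from 0 up to 36.
DWL = ½ × 36 × 1296/13 = 23328/13.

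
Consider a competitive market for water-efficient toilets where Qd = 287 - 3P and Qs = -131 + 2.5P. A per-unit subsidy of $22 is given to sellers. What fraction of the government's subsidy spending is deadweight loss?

Pre-subsidy: 287 - 3P = -131 + 2.5P gives P* = 76, Q* = 59.
With the subsidy, sellers receive Ps = Pb + 22 for each unit, where Pb is the price buyers pay.
Supply in terms of Pb becomes Qs = -131 + 2.5(Pb + 22) = -76 + 2.5Pb. Setting this equal to demand: 287 - 3Pb = -76 + 2.5Pb, so Pb = 66.
Sellers receive Ps = 66 + 22 = 88; Q' = 287 − 3·66 = 89.
ΔCS = ½(59 + 89)(76 − 66) = 740; ΔPS = ½(59 + 89)(88 − 76) = 888.
Government spending = 22 × 89 = 1958.
DWL = ½ × 22 × (89 − 59) = 330; fraction = 330 / 1958 = 15/89.

DWL / government spending = 15/89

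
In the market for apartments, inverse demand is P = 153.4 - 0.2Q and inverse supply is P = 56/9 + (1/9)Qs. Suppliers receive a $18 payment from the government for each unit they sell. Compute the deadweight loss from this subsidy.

Pre-subsidy: 153.4 - 0.2Q = 56/9 + (1/9)Q gives Q* = 6623/14 and P* = 823/14.
With the subsidy, sellers receive Ps = Pb + 18 for each unit, where Pb is the price buyers pay.
On the curves, Pb = 153.4 - 0.2Q and Ps = 56/9 + (1/9)Q; the wedge Ps − Pb = 18 gives 56/9 + (1/9)Q − (153.4 - 0.2Q) = 18, so Q' = 7433/14.
Then Pb = 153.4 − 0.2·(7433/14) = 661/14 and Ps = 56/9 + (1/9)·(7433/14) = 913/14.
The subsidy expands output by 7433/14 − 6623/14 = 405/7 past the efficient level; on those units the gap between marginal cost and willingness to pay runs from 0 up to 18.
DWL = ½ × 18 × 405/7 = 3645/7.

Deadweight loss = 3645/7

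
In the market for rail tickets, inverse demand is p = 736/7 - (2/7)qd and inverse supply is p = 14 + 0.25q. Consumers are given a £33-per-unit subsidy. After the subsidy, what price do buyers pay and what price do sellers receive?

Buyers pay 584/15; sellers receive 1079/15

Pre-subsidy: 736/7 - (2/7)q = 14 + 0.25q gives q* = 2552/15 and p* = 848/15.
With the rebate, buyers effectively pay pb = ps − 33, where ps is the price sellers receive.
On the curves, pb = 736/7 - (2/7)q and ps = 14 + 0.25q; the wedge ps − pb = 33 gives 14 + 0.25q − (736/7 - (2/7)q) = 33, so q' = 3476/15.
Then pb = 736/7 − (2/7)·(3476/15) = 584/15 and ps = 14 + 0.25·(3476/15) = 1079/15.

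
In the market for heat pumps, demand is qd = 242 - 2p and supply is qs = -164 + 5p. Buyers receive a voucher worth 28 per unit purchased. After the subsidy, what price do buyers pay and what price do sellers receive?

Pre-subsidy: 242 - 2p = -164 + 5p gives p* = 58, q* = 126.
With the rebate, buyers effectively pay pb = ps − 28, where ps is the price sellers receive.
Demand in terms of ps becomes qd = 242 − 2(ps − 28) = 298 - 2ps. Setting this equal to supply: 298 - 2ps = -164 + 5ps, so ps = 66.
Buyers pay pb = 66 − 28 = 38; q' = -164 + 5·66 = 166.

Buyers pay 38; sellers receive 66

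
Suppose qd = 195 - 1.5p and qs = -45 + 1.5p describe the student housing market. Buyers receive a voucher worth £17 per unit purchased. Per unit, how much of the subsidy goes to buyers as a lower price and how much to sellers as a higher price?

Buyers gain £8.5 per unit; sellers gain £8.5 per unit

Pre-subsidy: 195 - 1.5p = -45 + 1.5p gives p* = 80, q* = 75.
With the rebate, buyers effectively pay pb = ps − 17, where ps is the price sellers receive.
Demand in terms of ps becomes qd = 195 − 1.5(ps − 17) = 220.5 - 1.5ps. Setting this equal to supply: 220.5 - 1.5ps = -45 + 1.5ps, so ps = 88.5.
Buyers pay pb = 88.5 − 17 = 71.5; q' = -45 + 1.5·88.5 = 87.75.
Buyers' price falls by p* − pb = 80 − 71.5 = 8.5; sellers' price rises by ps − p* = 88.5 − 80 = 8.5.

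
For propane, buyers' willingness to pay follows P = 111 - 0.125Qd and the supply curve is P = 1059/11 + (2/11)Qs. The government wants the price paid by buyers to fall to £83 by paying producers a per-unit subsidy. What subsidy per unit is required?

Required subsidy s = £54 per unit

At a buyer price of 83, quantity demanded is 888 − 8·83 = 224.
Sellers supply 224 only when they receive Ps = 1059/11 + (2/11)·224 = 137.
s = Ps − Pb = 137 − 83 = 54.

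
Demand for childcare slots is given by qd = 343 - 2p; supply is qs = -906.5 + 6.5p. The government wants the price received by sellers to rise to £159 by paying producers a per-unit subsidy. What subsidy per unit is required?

At a seller price of 159, quantity supplied is -906.5 + 6.5·159 = 127.
Buyers absorb 127 only when they pay pb with 343 − 2·pb = 127, i.e. pb = 108.
s = ps − pb = 159 − 108 = 51.

Required subsidy s = £51 per unit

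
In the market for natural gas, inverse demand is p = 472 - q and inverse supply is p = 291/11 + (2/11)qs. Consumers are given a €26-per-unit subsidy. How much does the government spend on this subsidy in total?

Pre-subsidy: 472 - q = 291/11 + (2/11)q gives q* = 377 and p* = 95.
With the rebate, buyers effectively pay pb = ps − 26, where ps is the price sellers receive.
On the curves, pb = 472 - q and ps = 291/11 + (2/11)q; the wedge ps − pb = 26 gives 291/11 + (2/11)q − (472 - q) = 26, so q' = 399.
Then pb = 472 − 1·399 = 73 and ps = 291/11 + (2/11)·399 = 99.
Government outlay = subsidy × quantity = 26 × 399 = 10374.

Government cost = €10374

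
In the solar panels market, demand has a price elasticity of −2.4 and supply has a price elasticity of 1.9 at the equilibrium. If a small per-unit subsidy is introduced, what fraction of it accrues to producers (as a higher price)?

For a small subsidy around the equilibrium, the benefit split depends on the relative slopes, which at a point are proportional to the elasticities.
Buyer share = εs/(εs + |εd|) = 1.9/(1.9 + 2.4) = 19/43; seller share = |εd|/(εs + |εd|) = 24/43.
So producers capture 24/43 of the subsidy.

Producer share = 24/43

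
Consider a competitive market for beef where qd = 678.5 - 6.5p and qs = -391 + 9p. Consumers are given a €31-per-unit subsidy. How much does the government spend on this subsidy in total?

Pre-subsidy: 678.5 - 6.5p = -391 + 9p gives p* = 69, q* = 230.
With the rebate, buyers effectively pay pb = ps − 31, where ps is the price sellers receive.
Demand in terms of ps becomes qd = 678.5 − 6.5(ps − 31) = 880 - 6.5ps. Setting this equal to supply: 880 - 6.5ps = -391 + 9ps, so ps = 82.
Buyers pay pb = 82 − 31 = 51; q' = -391 + 9·82 = 347.
Government outlay = subsidy × quantity = 31 × 347 = 10757.

Government cost = €10757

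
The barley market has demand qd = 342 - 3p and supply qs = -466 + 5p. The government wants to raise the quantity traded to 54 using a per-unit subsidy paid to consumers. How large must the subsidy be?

At q = 54, invert demand for the buyer price: pb = (342 − 54)/3 = 96; invert supply for the seller price: ps = (54 − (-466))/5 = 104.
The subsidy must fill the gap: s = ps − pb = 104 − 96 = 8.

Required subsidy s = 8 per unit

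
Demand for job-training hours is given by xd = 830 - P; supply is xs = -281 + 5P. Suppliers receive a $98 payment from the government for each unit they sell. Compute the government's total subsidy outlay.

Pre-subsidy: 830 - P = -281 + 5P gives P* = 1111/6, x* = 3869/6.
With the subsidy, sellers receive Ps = Pb + 98 for each unit, where Pb is the price buyers pay.
Supply in terms of Pb becomes xs = -281 + 5(Pb + 98) = 209 + 5Pb. Setting this equal to demand: 830 - Pb = 209 + 5Pb, so Pb = 103.5.
Sellers receive Ps = 103.5 + 98 = 201.5; x' = 830 − 1·103.5 = 726.5.
Government outlay = subsidy × quantity = 98 × 726.5 = 71197.

Government cost = $71197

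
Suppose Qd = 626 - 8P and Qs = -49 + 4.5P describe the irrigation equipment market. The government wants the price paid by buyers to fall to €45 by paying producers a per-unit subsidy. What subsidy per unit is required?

At a buyer price of 45, quantity demanded is 626 − 8·45 = 266.
Sellers supply 266 only when they receive Ps with -49 + 4.5·Ps = 266, i.e. Ps = 70.
s = Ps − Pb = 70 − 45 = 25.

Required subsidy s = €25 per unit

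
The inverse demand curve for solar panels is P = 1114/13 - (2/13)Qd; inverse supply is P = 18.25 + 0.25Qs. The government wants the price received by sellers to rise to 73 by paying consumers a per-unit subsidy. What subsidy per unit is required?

Required subsidy s = 21 per unit

At a seller price of 73, quantity supplied is -73 + 4·73 = 219.
Buyers absorb 219 only when they pay Pb = 1114/13 − (2/13)·219 = 52.
s = Ps − Pb = 73 − 52 = 21.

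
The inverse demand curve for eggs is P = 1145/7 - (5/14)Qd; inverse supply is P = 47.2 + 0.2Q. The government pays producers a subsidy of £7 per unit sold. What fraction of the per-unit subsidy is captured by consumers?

Pre-subsidy: 1145/7 - (5/14)Q = 47.2 + 0.2Q gives Q* = 8146/39 and P* = 3470/39.
With the subsidy, sellers receive Ps = Pb + 7 for each unit, where Pb is the price buyers pay.
On the curves, Pb = 1145/7 - (5/14)Q and Ps = 47.2 + 0.2Q; the wedge Ps − Pb = 7 gives 47.2 + 0.2Q − (1145/7 - (5/14)Q) = 7, so Q' = 8636/39.
Then Pb = 1145/7 − (5/14)·(8636/39) = 3295/39 and Ps = 47.2 + 0.2·(8636/39) = 3568/39.
Buyers' price falls by P* − Pb = 3470/39 − 3295/39 = 175/39; sellers' price rises by Ps − P* = 3568/39 − 3470/39 = 98/39.
So consumers capture (175/39)/7 = 25/39 of each unit of subsidy.

Consumer share = 25/39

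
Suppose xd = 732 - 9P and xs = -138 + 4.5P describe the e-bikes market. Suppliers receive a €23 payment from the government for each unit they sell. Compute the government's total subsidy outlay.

Government cost = €5083

Pre-subsidy: 732 - 9P = -138 + 4.5P gives P* = 580/9, x* = 152.
With the subsidy, sellers receive Ps = Pb + 23 for each unit, where Pb is the price buyers pay.
Supply in terms of Pb becomes xs = -138 + 4.5(Pb + 23) = -34.5 + 4.5Pb. Setting this equal to demand: 732 - 9Pb = -34.5 + 4.5Pb, so Pb = 511/9.
Sellers receive Ps = 511/9 + 23 = 718/9; x' = 732 − 9·(511/9) = 221.
Government outlay = subsidy × quantity = 23 × 221 = 5083.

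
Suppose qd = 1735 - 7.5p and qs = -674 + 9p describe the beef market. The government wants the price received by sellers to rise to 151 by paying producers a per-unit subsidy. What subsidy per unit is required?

Required subsidy s = 11 per unit

At a seller price of 151, quantity supplied is -674 + 9·151 = 685.
Buyers absorb 685 only when they pay pb with 1735 − 7.5·pb = 685, i.e. pb = 140.
s = ps − pb = 151 − 140 = 11.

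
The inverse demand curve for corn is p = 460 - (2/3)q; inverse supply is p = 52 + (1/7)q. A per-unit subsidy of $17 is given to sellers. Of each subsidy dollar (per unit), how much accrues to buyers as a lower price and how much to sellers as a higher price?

Pre-subsidy: 460 - (2/3)q = 52 + (1/7)q gives q* = 504 and p* = 124.
With the subsidy, sellers receive ps = pb + 17 for each unit, where pb is the price buyers pay.
On the curves, pb = 460 - (2/3)q and ps = 52 + (1/7)q; the wedge ps − pb = 17 gives 52 + (1/7)q − (460 - (2/3)q) = 17, so q' = 525.
Then pb = 460 − (2/3)·525 = 110 and ps = 52 + (1/7)·525 = 127.
Buyers' price falls by p* − pb = 124 − 110 = 14; sellers' price rises by ps − p* = 127 − 124 = 3.

Buyers gain $14 per unit; sellers gain $3 per unit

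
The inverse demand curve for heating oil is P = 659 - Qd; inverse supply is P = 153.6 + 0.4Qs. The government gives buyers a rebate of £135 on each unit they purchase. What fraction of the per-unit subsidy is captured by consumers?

Pre-subsidy: 659 - Q = 153.6 + 0.4Q gives Q* = 361 and P* = 298.
With the rebate, buyers effectively pay Pb = Ps − 135, where Ps is the price sellers receive.
On the curves, Pb = 659 - Q and Ps = 153.6 + 0.4Q; the wedge Ps − Pb = 135 gives 153.6 + 0.4Q − (659 - Q) = 135, so Q' = 3202/7.
Then Pb = 659 − 1·(3202/7) = 1411/7 and Ps = 153.6 + 0.4·(3202/7) = 2356/7.
Buyers' price falls by P* − Pb = 298 − 1411/7 = 675/7; sellers' price rises by Ps − P* = 2356/7 − 298 = 270/7.
So consumers capture (675/7)/135 = 5/7 of each unit of subsidy.

Consumer share = 5/7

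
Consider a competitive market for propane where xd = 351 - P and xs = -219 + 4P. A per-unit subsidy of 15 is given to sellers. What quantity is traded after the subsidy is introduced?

Pre-subsidy: 351 - P = -219 + 4P gives P* = 114, x* = 237.
With the subsidy, sellers receive Ps = Pb + 15 for each unit, where Pb is the price buyers pay.
Supply in terms of Pb becomes xs = -219 + 4(Pb + 15) = -159 + 4Pb. Setting this equal to demand: 351 - Pb = -159 + 4Pb, so Pb = 102.
Sellers receive Ps = 102 + 15 = 117; x' = 351 − 1·102 = 249.

x' = 249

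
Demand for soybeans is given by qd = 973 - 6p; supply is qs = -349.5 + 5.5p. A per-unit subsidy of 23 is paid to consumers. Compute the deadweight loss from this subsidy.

Deadweight loss = 759

Pre-subsidy: 973 - 6p = -349.5 + 5.5p gives p* = 115, q* = 283.
With the rebate, buyers effectively pay pb = ps − 23, where ps is the price sellers receive.
Demand in terms of ps becomes qd = 973 − 6(ps − 23) = 1111 - 6ps. Setting this equal to supply: 1111 - 6ps = -349.5 + 5.5ps, so ps = 127.
Buyers pay pb = 127 − 23 = 104; q' = -349.5 + 5.5·127 = 349.
The subsidy expands output by 349 − 283 = 66 past the efficient level; on those units the gap between marginal cost and willingness to pay runs from 0 up to 23.
DWL = ½ × 23 × 66 = 759.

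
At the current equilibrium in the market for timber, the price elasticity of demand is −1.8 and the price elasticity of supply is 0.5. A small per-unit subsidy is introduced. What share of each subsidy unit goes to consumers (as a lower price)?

Consumer share = 5/23

For a small subsidy around the equilibrium, the benefit split depends on the relative slopes, which at a point are proportional to the elasticities.
Buyer share = εs/(εs + |εd|) = 0.5/(0.5 + 1.8) = 5/23; seller share = |εd|/(εs + |εd|) = 18/23.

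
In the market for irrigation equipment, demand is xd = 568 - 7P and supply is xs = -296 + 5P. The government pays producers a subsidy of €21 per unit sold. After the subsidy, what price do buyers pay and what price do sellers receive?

Pre-subsidy: 568 - 7P = -296 + 5P gives P* = 72, x* = 64.
With the subsidy, sellers receive Ps = Pb + 21 for each unit, where Pb is the price buyers pay.
Supply in terms of Pb becomes xs = -296 + 5(Pb + 21) = -191 + 5Pb. Setting this equal to demand: 568 - 7Pb = -191 + 5Pb, so Pb = 63.25.
Sellers receive Ps = 63.25 + 21 = 84.25; x' = 568 − 7·63.25 = 125.25.

Buyers pay €63.25; sellers receive €84.25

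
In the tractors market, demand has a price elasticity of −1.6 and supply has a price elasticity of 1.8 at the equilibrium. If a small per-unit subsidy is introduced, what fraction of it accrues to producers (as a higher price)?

Producer share = 8/17

For a small subsidy around the equilibrium, the benefit split depends on the relative slopes, which at a point are proportional to the elasticities.
Buyer share = εs/(εs + |εd|) = 1.8/(1.8 + 1.6) = 9/17; seller share = |εd|/(εs + |εd|) = 8/17.
So producers capture 8/17 of the subsidy.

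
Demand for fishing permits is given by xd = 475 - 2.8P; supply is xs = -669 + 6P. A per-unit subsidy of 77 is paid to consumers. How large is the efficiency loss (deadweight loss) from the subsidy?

Pre-subsidy: 475 - 2.8P = -669 + 6P gives P* = 130, x* = 111.
With the rebate, buyers effectively pay Pb = Ps − 77, where Ps is the price sellers receive.
Demand in terms of Ps becomes xd = 475 − 2.8(Ps − 77) = 690.6 - 2.8Ps. Setting this equal to supply: 690.6 - 2.8Ps = -669 + 6Ps, so Ps = 154.5.
Buyers pay Pb = 154.5 − 77 = 77.5; x' = -669 + 6·154.5 = 258.
The subsidy expands output by 258 − 111 = 147 past the efficient level; on those units the gap between marginal cost and willingness to pay runs from 0 up to 77.
DWL = ½ × 77 × 147 = 5659.5.

Deadweight loss = 5659.5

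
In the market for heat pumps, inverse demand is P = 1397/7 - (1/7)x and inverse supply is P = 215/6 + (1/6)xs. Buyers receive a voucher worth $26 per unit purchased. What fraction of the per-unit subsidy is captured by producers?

Producer share = 7/13

Pre-subsidy: 1397/7 - (1/7)x = 215/6 + (1/6)x gives x* = 529 and P* = 124.
With the rebate, buyers effectively pay Pb = Ps − 26, where Ps is the price sellers receive.
On the curves, Pb = 1397/7 - (1/7)x and Ps = 215/6 + (1/6)x; the wedge Ps − Pb = 26 gives 215/6 + (1/6)x − (1397/7 - (1/7)x) = 26, so x' = 613.
Then Pb = 1397/7 − (1/7)·613 = 112 and Ps = 215/6 + (1/6)·613 = 138.
Buyers' price falls by P* − Pb = 124 − 112 = 12; sellers' price rises by Ps − P* = 138 − 124 = 14.
So producers capture 14/26 = 7/13 of each unit of subsidy.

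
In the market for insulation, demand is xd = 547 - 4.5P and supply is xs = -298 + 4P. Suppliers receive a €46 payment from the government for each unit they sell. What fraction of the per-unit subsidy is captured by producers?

Pre-subsidy: 547 - 4.5P = -298 + 4P gives P* = 1690/17, x* = 1694/17.
With the subsidy, sellers receive Ps = Pb + 46 for each unit, where Pb is the price buyers pay.
Supply in terms of Pb becomes xs = -298 + 4(Pb + 46) = -114 + 4Pb. Setting this equal to demand: 547 - 4.5Pb = -114 + 4Pb, so Pb = 1322/17.
Sellers receive Ps = 1322/17 + 46 = 2104/17; x' = 547 − 4.5·(1322/17) = 3350/17.
Buyers' price falls by P* − Pb = 1690/17 − 1322/17 = 368/17; sellers' price rises by Ps − P* = 2104/17 − 1690/17 = 414/17.
So producers capture (414/17)/46 = 9/17 of each unit of subsidy.

Producer share = 9/17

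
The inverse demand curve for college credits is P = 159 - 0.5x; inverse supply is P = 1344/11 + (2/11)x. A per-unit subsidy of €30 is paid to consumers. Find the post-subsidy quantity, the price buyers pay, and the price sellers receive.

Pre-subsidy: 159 - 0.5x = 1344/11 + (2/11)x gives x* = 54 and P* = 132.
With the rebate, buyers effectively pay Pb = Ps − 30, where Ps is the price sellers receive.
On the curves, Pb = 159 - 0.5x and Ps = 1344/11 + (2/11)x; the wedge Ps − Pb = 30 gives 1344/11 + (2/11)x − (159 - 0.5x) = 30, so x' = 98.
Then Pb = 159 − 0.5·98 = 110 and Ps = 1344/11 + (2/11)·98 = 140.

x' = 98; buyers pay €110; sellers receive €140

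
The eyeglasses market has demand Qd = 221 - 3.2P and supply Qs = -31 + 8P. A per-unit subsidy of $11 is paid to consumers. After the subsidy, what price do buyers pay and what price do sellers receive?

Pre-subsidy: 221 - 3.2P = -31 + 8P gives P* = 22.5, Q* = 149.
With the rebate, buyers effectively pay Pb = Ps − 11, where Ps is the price sellers receive.
Demand in terms of Ps becomes Qd = 221 − 3.2(Ps − 11) = 256.2 - 3.2Ps. Setting this equal to supply: 256.2 - 3.2Ps = -31 + 8Ps, so Ps = 359/14.
Buyers pay Pb = 359/14 − 11 = 205/14; Q' = -31 + 8·(359/14) = 1219/7.

Buyers pay 205/14; sellers receive 359/14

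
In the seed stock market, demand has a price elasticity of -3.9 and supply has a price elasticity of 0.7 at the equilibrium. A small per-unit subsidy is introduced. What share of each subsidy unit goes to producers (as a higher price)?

Producer share = 39/46

For a small subsidy around the equilibrium, the benefit split depends on the relative slopes, which at a point are proportional to the elasticities.
Buyer share = εs/(εs + |εd|) = 0.7/(0.7 + 3.9) = 7/46; seller share = |εd|/(εs + |εd|) = 39/46.
So producers capture 39/46 of the subsidy.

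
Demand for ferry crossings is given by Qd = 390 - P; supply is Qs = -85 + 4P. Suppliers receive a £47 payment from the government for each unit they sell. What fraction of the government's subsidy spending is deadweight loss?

DWL / government spending = 94/1663

Pre-subsidy: 390 - P = -85 + 4P gives P* = 95, Q* = 295.
With the subsidy, sellers receive Ps = Pb + 47 for each unit, where Pb is the price buyers pay.
Supply in terms of Pb becomes Qs = -85 + 4(Pb + 47) = 103 + 4Pb. Setting this equal to demand: 390 - Pb = 103 + 4Pb, so Pb = 57.4.
Sellers receive Ps = 57.4 + 47 = 104.4; Q' = 390 − 1·57.4 = 332.6.
ΔCS = ½(295 + 332.6)(95 − 57.4) = 11798.88; ΔPS = ½(295 + 332.6)(104.4 − 95) = 2949.72.
Government spending = 47 × 332.6 = 15632.2.
DWL = ½ × 47 × (332.6 − 295) = 883.6; fraction = 883.6 / 15632.2 = 94/1663.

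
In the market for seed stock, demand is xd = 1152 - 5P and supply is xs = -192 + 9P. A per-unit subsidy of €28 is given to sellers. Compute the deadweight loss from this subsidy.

Pre-subsidy: 1152 - 5P = -192 + 9P gives P* = 96, x* = 672.
With the subsidy, sellers receive Ps = Pb + 28 for each unit, where Pb is the price buyers pay.
Supply in terms of Pb becomes xs = -192 + 9(Pb + 28) = 60 + 9Pb. Setting this equal to demand: 1152 - 5Pb = 60 + 9Pb, so Pb = 78.
Sellers receive Ps = 78 + 28 = 106; x' = 1152 − 5·78 = 762.
The subsidy expands output by 762 − 672 = 90 past the efficient level; on those units the gap between marginal cost and willingness to pay runs from 0 up to 28.
DWL = ½ × 28 × 90 = 1260.

Deadweight loss = €1260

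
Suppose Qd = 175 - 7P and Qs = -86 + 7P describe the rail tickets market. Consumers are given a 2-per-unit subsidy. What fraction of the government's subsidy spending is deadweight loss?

DWL / government spending = 7/103

Pre-subsidy: 175 - 7P = -86 + 7P gives P* = 261/14, Q* = 44.5.
With the rebate, buyers effectively pay Pb = Ps − 2, where Ps is the price sellers receive.
Demand in terms of Ps becomes Qd = 175 − 7(Ps − 2) = 189 - 7Ps. Setting this equal to supply: 189 - 7Ps = -86 + 7Ps, so Ps = 275/14.
Buyers pay Pb = 275/14 − 2 = 247/14; Q' = -86 + 7·(275/14) = 51.5.
ΔCS = ½(44.5 + 51.5)(261/14 − 247/14) = 48; ΔPS = ½(44.5 + 51.5)(275/14 − 261/14) = 48.
Government spending = 2 × 51.5 = 103.
DWL = ½ × 2 × (51.5 − 44.5) = 7; fraction = 7 / 103 = 7/103.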